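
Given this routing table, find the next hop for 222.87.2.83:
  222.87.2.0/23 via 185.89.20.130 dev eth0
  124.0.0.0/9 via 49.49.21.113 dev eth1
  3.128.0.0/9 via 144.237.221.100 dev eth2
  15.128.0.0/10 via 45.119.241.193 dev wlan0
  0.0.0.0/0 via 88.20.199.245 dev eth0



Longest prefix match for 222.87.2.83:
  /23 222.87.2.0: MATCH
  /9 124.0.0.0: no
  /9 3.128.0.0: no
  /10 15.128.0.0: no
  /0 0.0.0.0: MATCH
Selected: next-hop 185.89.20.130 via eth0 (matched /23)


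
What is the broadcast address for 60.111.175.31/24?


Network: 60.111.175.0/24
Host bits = 8
Set all host bits to 1:
Broadcast: 60.111.175.255


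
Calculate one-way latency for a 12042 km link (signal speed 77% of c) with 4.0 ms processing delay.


Speed = 0.77 * 3e5 km/s = 231000 km/s
Propagation delay = 12042 / 231000 = 0.0521 s = 52.1299 ms
Processing delay = 4.0 ms
Total one-way latency = 56.1299 ms


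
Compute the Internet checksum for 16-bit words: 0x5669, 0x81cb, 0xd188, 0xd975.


Sum all words (with carry folding):
+ 0x5669 = 0x5669
+ 0x81cb = 0xd834
+ 0xd188 = 0xa9bd
+ 0xd975 = 0x8333
One's complement: ~0x8333
Checksum = 0x7ccc


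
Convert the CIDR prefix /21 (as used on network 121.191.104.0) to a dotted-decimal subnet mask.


/21 means 21 network bits, 11 host bits
Binary: 11111111111111111111100000000000
Mask: 255.255.248.0


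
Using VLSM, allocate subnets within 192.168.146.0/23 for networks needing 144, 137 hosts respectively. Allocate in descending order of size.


144 hosts -> /24 (254 usable): 192.168.146.0/24
137 hosts -> /24 (254 usable): 192.168.147.0/24
Allocation: 192.168.146.0/24 (144 hosts, 254 usable); 192.168.147.0/24 (137 hosts, 254 usable)


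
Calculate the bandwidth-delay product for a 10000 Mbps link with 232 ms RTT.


BDP = bandwidth * RTT
= 10000 Mbps * 232 ms
= 10000 * 1e6 * 232 / 1000 bits
= 2320000000 bits
= 290000000 bytes
= 283203.125 KB
BDP = 2320000000 bits (290000000 bytes)


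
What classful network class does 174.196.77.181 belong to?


First octet: 174
Binary: 10101110
10xxxxxx -> Class B (128-191)
Class B, default mask 255.255.0.0 (/16)


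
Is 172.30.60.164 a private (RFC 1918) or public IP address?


RFC 1918 private ranges:
  10.0.0.0/8 (10.0.0.0 - 10.255.255.255)
  172.16.0.0/12 (172.16.0.0 - 172.31.255.255)
  192.168.0.0/16 (192.168.0.0 - 192.168.255.255)
Private (in 172.16.0.0/12)


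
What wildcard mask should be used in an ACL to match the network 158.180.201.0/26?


Subnet mask: 255.255.255.192
Wildcard = 255.255.255.255 - subnet mask
255 - 255 = 0
255 - 255 = 0
255 - 255 = 0
255 - 192 = 63
Wildcard: 0.0.0.63


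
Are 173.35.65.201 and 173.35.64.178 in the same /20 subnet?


Mask: 255.255.240.0
173.35.65.201 AND mask = 173.35.64.0
173.35.64.178 AND mask = 173.35.64.0
Yes, same subnet (173.35.64.0)


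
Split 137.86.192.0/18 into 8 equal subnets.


New prefix = 18 + 3 = 21
Each subnet has 2048 addresses
  137.86.192.0/21
  137.86.200.0/21
  137.86.208.0/21
  137.86.216.0/21
  137.86.224.0/21
  137.86.232.0/21
  137.86.240.0/21
  137.86.248.0/21
Subnets: 137.86.192.0/21, 137.86.200.0/21, 137.86.208.0/21, 137.86.216.0/21, 137.86.224.0/21, 137.86.232.0/21, 137.86.240.0/21, 137.86.248.0/21


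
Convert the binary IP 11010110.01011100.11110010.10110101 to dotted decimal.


11010110 = 214
01011100 = 92
11110010 = 242
10110101 = 181
IP: 214.92.242.181


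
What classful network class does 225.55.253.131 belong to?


First octet: 225
Binary: 11100001
1110xxxx -> Class D (224-239)
Class D (multicast), default mask N/A


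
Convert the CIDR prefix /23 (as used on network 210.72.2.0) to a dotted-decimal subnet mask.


/23 means 23 network bits, 9 host bits
Binary: 11111111111111111111111000000000
Mask: 255.255.254.0


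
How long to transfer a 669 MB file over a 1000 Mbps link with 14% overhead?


Effective throughput = 1000 * (1 - 14/100) = 860 Mbps
File size in Mb = 669 * 8 = 5352 Mb
Time = 5352 / 860
Time = 6.2233 seconds


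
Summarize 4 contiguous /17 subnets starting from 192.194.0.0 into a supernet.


Original prefix: /17
Number of subnets: 4 = 2^2
New prefix = 17 - 2 = 15
Supernet: 192.194.0.0/15


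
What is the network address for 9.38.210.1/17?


IP:   00001001.00100110.11010010.00000001
Mask: 11111111.11111111.10000000.00000000
AND operation:
Net:  00001001.00100110.10000000.00000000
Network: 9.38.128.0/17


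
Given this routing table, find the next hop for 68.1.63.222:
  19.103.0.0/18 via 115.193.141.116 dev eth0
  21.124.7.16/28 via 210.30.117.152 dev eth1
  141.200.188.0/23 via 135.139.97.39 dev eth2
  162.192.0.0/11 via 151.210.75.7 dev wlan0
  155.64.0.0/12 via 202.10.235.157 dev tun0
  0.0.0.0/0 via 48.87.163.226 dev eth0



Longest prefix match for 68.1.63.222:
  /18 19.103.0.0: no
  /28 21.124.7.16: no
  /23 141.200.188.0: no
  /11 162.192.0.0: no
  /12 155.64.0.0: no
  /0 0.0.0.0: MATCH
Selected: next-hop 48.87.163.226 via eth0 (matched /0)


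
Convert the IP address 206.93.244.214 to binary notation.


206 = 11001110
93 = 01011101
244 = 11110100
214 = 11010110
Binary: 11001110.01011101.11110100.11010110


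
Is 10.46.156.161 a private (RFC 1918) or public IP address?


RFC 1918 private ranges:
  10.0.0.0/8 (10.0.0.0 - 10.255.255.255)
  172.16.0.0/12 (172.16.0.0 - 172.31.255.255)
  192.168.0.0/16 (192.168.0.0 - 192.168.255.255)
Private (in 10.0.0.0/8)


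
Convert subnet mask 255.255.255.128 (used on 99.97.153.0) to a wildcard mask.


Subnet mask: 255.255.255.128
Wildcard = 255.255.255.255 - subnet mask
255 - 255 = 0
255 - 255 = 0
255 - 255 = 0
255 - 128 = 127
Wildcard: 0.0.0.127


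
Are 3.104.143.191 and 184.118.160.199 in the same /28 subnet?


Mask: 255.255.255.240
3.104.143.191 AND mask = 3.104.143.176
184.118.160.199 AND mask = 184.118.160.192
No, different subnets (3.104.143.176 vs 184.118.160.192)


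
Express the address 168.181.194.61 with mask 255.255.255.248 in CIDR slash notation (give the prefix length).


Binary: 11111111.11111111.11111111.11111000
Count leading 1s
Prefix: /29


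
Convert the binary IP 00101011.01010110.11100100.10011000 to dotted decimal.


00101011 = 43
01010110 = 86
11100100 = 228
10011000 = 152
IP: 43.86.228.152


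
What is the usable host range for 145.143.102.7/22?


Network: 145.143.100.0
Broadcast: 145.143.103.255
First usable = network + 1
Last usable = broadcast - 1
Range: 145.143.100.1 to 145.143.103.254


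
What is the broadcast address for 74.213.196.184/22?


Network: 74.213.196.0/22
Host bits = 10
Set all host bits to 1:
Broadcast: 74.213.199.255


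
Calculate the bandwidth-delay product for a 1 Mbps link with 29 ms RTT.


BDP = bandwidth * RTT
= 1 Mbps * 29 ms
= 1 * 1e6 * 29 / 1000 bits
= 29000 bits
= 3625 bytes
= 3.54 KB
BDP = 29000 bits (3625 bytes)


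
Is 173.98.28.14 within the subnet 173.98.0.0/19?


Subnet network: 173.98.0.0
Test IP AND mask: 173.98.0.0
Yes, 173.98.28.14 is in 173.98.0.0/19


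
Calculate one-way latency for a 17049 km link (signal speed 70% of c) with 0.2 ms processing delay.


Speed = 0.7 * 3e5 km/s = 210000 km/s
Propagation delay = 17049 / 210000 = 0.0812 s = 81.1857 ms
Processing delay = 0.2 ms
Total one-way latency = 81.3857 ms


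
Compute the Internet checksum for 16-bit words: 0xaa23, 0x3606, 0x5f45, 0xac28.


Sum all words (with carry folding):
+ 0xaa23 = 0xaa23
+ 0x3606 = 0xe029
+ 0x5f45 = 0x3f6f
+ 0xac28 = 0xeb97
One's complement: ~0xeb97
Checksum = 0x1468


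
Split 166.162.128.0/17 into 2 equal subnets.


New prefix = 17 + 1 = 18
Each subnet has 16384 addresses
  166.162.128.0/18
  166.162.192.0/18
Subnets: 166.162.128.0/18, 166.162.192.0/18


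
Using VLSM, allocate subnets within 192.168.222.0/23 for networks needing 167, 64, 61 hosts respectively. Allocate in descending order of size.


167 hosts -> /24 (254 usable): 192.168.222.0/24
64 hosts -> /25 (126 usable): 192.168.223.0/25
61 hosts -> /26 (62 usable): 192.168.223.128/26
Allocation: 192.168.222.0/24 (167 hosts, 254 usable); 192.168.223.0/25 (64 hosts, 126 usable); 192.168.223.128/26 (61 hosts, 62 usable)


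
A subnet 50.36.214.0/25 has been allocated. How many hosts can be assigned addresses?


Host bits = 32 - 25 = 7
Total addresses = 2^7 = 128
Usable = total - 2 (network and broadcast)
Usable hosts: 126


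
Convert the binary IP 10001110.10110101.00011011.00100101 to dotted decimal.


10001110 = 142
10110101 = 181
00011011 = 27
00100101 = 37
IP: 142.181.27.37


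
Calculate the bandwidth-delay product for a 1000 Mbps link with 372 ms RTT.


BDP = bandwidth * RTT
= 1000 Mbps * 372 ms
= 1000 * 1e6 * 372 / 1000 bits
= 372000000 bits
= 46500000 bytes
= 45410.1562 KB
BDP = 372000000 bits (46500000 bytes)


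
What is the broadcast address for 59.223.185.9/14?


Network: 59.220.0.0/14
Host bits = 18
Set all host bits to 1:
Broadcast: 59.223.255.255


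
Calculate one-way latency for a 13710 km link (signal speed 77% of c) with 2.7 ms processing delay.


Speed = 0.77 * 3e5 km/s = 231000 km/s
Propagation delay = 13710 / 231000 = 0.0594 s = 59.3506 ms
Processing delay = 2.7 ms
Total one-way latency = 62.0506 ms


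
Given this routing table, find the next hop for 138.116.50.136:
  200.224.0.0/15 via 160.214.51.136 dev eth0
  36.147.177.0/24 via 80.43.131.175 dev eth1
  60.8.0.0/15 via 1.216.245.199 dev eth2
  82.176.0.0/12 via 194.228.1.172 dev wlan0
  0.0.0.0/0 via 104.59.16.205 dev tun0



Longest prefix match for 138.116.50.136:
  /15 200.224.0.0: no
  /24 36.147.177.0: no
  /15 60.8.0.0: no
  /12 82.176.0.0: no
  /0 0.0.0.0: MATCH
Selected: next-hop 104.59.16.205 via tun0 (matched /0)


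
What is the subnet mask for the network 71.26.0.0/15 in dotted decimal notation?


/15 means 15 network bits, 17 host bits
Binary: 11111111111111100000000000000000
Mask: 255.254.0.0


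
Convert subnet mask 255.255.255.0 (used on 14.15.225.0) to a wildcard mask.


Subnet mask: 255.255.255.0
Wildcard = 255.255.255.255 - subnet mask
255 - 255 = 0
255 - 255 = 0
255 - 255 = 0
255 - 0 = 255
Wildcard: 0.0.0.255


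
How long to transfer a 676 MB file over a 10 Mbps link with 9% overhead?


Effective throughput = 10 * (1 - 9/100) = 9.1 Mbps
File size in Mb = 676 * 8 = 5408 Mb
Time = 5408 / 9.1
Time = 594.2857 seconds


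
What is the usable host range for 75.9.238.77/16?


Network: 75.9.0.0
Broadcast: 75.9.255.255
First usable = network + 1
Last usable = broadcast - 1
Range: 75.9.0.1 to 75.9.255.254


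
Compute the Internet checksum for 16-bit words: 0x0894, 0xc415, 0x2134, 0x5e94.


Sum all words (with carry folding):
+ 0x0894 = 0x0894
+ 0xc415 = 0xcca9
+ 0x2134 = 0xeddd
+ 0x5e94 = 0x4c72
One's complement: ~0x4c72
Checksum = 0xb38d


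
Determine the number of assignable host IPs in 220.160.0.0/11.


Host bits = 32 - 11 = 21
Total addresses = 2^21 = 2097152
Usable = total - 2 (network and broadcast)
Usable hosts: 2097150


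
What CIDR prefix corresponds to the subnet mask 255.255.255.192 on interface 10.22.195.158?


Binary: 11111111.11111111.11111111.11000000
Count leading 1s
Prefix: /26


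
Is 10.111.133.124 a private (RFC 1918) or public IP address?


RFC 1918 private ranges:
  10.0.0.0/8 (10.0.0.0 - 10.255.255.255)
  172.16.0.0/12 (172.16.0.0 - 172.31.255.255)
  192.168.0.0/16 (192.168.0.0 - 192.168.255.255)
Private (in 10.0.0.0/8)


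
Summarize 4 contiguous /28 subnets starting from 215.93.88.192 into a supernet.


Original prefix: /28
Number of subnets: 4 = 2^2
New prefix = 28 - 2 = 26
Supernet: 215.93.88.192/26


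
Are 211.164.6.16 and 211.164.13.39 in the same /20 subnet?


Mask: 255.255.240.0
211.164.6.16 AND mask = 211.164.0.0
211.164.13.39 AND mask = 211.164.0.0
Yes, same subnet (211.164.0.0)


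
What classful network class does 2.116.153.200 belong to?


First octet: 2
Binary: 00000010
0xxxxxxx -> Class A (1-126)
Class A, default mask 255.0.0.0 (/8)


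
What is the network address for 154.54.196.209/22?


IP:   10011010.00110110.11000100.11010001
Mask: 11111111.11111111.11111100.00000000
AND operation:
Net:  10011010.00110110.11000100.00000000
Network: 154.54.196.0/22


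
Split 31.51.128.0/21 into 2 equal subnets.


New prefix = 21 + 1 = 22
Each subnet has 1024 addresses
  31.51.128.0/22
  31.51.132.0/22
Subnets: 31.51.128.0/22, 31.51.132.0/22


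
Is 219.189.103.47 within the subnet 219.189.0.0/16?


Subnet network: 219.189.0.0
Test IP AND mask: 219.189.0.0
Yes, 219.189.103.47 is in 219.189.0.0/16


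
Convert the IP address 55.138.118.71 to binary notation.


55 = 00110111
138 = 10001010
118 = 01110110
71 = 01000111
Binary: 00110111.10001010.01110110.01000111


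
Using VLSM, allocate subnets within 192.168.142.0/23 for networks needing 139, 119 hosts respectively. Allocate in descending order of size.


139 hosts -> /24 (254 usable): 192.168.142.0/24
119 hosts -> /25 (126 usable): 192.168.143.0/25
Allocation: 192.168.142.0/24 (139 hosts, 254 usable); 192.168.143.0/25 (119 hosts, 126 usable)


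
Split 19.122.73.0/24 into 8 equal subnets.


New prefix = 24 + 3 = 27
Each subnet has 32 addresses
  19.122.73.0/27
  19.122.73.32/27
  19.122.73.64/27
  19.122.73.96/27
  19.122.73.128/27
  19.122.73.160/27
  19.122.73.192/27
  19.122.73.224/27
Subnets: 19.122.73.0/27, 19.122.73.32/27, 19.122.73.64/27, 19.122.73.96/27, 19.122.73.128/27, 19.122.73.160/27, 19.122.73.192/27, 19.122.73.224/27


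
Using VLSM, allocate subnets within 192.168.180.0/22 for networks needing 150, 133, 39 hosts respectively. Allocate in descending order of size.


150 hosts -> /24 (254 usable): 192.168.180.0/24
133 hosts -> /24 (254 usable): 192.168.181.0/24
39 hosts -> /26 (62 usable): 192.168.182.0/26
Allocation: 192.168.180.0/24 (150 hosts, 254 usable); 192.168.181.0/24 (133 hosts, 254 usable); 192.168.182.0/26 (39 hosts, 62 usable)


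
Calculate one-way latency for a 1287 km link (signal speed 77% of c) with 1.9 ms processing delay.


Speed = 0.77 * 3e5 km/s = 231000 km/s
Propagation delay = 1287 / 231000 = 0.0056 s = 5.5714 ms
Processing delay = 1.9 ms
Total one-way latency = 7.4714 ms


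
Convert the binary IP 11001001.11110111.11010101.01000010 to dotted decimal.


11001001 = 201
11110111 = 247
11010101 = 213
01000010 = 66
IP: 201.247.213.66


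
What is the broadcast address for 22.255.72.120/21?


Network: 22.255.72.0/21
Host bits = 11
Set all host bits to 1:
Broadcast: 22.255.79.255


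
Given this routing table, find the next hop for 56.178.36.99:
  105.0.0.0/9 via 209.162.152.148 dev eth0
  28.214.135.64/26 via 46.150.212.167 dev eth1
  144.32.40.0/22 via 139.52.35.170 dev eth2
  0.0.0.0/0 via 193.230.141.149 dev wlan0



Longest prefix match for 56.178.36.99:
  /9 105.0.0.0: no
  /26 28.214.135.64: no
  /22 144.32.40.0: no
  /0 0.0.0.0: MATCH
Selected: next-hop 193.230.141.149 via wlan0 (matched /0)


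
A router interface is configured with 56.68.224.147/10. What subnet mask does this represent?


/10 means 10 network bits, 22 host bits
Binary: 11111111110000000000000000000000
Mask: 255.192.0.0


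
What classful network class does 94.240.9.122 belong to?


First octet: 94
Binary: 01011110
0xxxxxxx -> Class A (1-126)
Class A, default mask 255.0.0.0 (/8)


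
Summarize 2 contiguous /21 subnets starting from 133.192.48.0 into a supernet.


Original prefix: /21
Number of subnets: 2 = 2^1
New prefix = 21 - 1 = 20
Supernet: 133.192.48.0/20


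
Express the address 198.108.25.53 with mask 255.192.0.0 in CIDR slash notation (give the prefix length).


Binary: 11111111.11000000.00000000.00000000
Count leading 1s
Prefix: /10


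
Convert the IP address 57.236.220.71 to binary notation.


57 = 00111001
236 = 11101100
220 = 11011100
71 = 01000111
Binary: 00111001.11101100.11011100.01000111


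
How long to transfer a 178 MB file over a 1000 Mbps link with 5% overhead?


Effective throughput = 1000 * (1 - 5/100) = 950 Mbps
File size in Mb = 178 * 8 = 1424 Mb
Time = 1424 / 950
Time = 1.4989 seconds


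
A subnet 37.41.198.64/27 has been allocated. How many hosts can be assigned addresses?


Host bits = 32 - 27 = 5
Total addresses = 2^5 = 32
Usable = total - 2 (network and broadcast)
Usable hosts: 30


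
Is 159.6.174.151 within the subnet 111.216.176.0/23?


Subnet network: 111.216.176.0
Test IP AND mask: 159.6.174.0
No, 159.6.174.151 is not in 111.216.176.0/23


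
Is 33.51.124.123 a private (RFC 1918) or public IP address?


RFC 1918 private ranges:
  10.0.0.0/8 (10.0.0.0 - 10.255.255.255)
  172.16.0.0/12 (172.16.0.0 - 172.31.255.255)
  192.168.0.0/16 (192.168.0.0 - 192.168.255.255)
Public (not in any RFC 1918 range)


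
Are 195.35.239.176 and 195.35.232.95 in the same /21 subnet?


Mask: 255.255.248.0
195.35.239.176 AND mask = 195.35.232.0
195.35.232.95 AND mask = 195.35.232.0
Yes, same subnet (195.35.232.0)


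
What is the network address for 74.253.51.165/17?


IP:   01001010.11111101.00110011.10100101
Mask: 11111111.11111111.10000000.00000000
AND operation:
Net:  01001010.11111101.00000000.00000000
Network: 74.253.0.0/17


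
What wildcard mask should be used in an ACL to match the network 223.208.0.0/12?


Subnet mask: 255.240.0.0
Wildcard = 255.255.255.255 - subnet mask
255 - 255 = 0
255 - 240 = 15
255 - 0 = 255
255 - 0 = 255
Wildcard: 0.15.255.255


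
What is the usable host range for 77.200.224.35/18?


Network: 77.200.192.0
Broadcast: 77.200.255.255
First usable = network + 1
Last usable = broadcast - 1
Range: 77.200.192.1 to 77.200.255.254


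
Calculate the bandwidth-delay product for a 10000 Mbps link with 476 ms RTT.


BDP = bandwidth * RTT
= 10000 Mbps * 476 ms
= 10000 * 1e6 * 476 / 1000 bits
= 4760000000 bits
= 595000000 bytes
= 581054.6875 KB
BDP = 4760000000 bits (595000000 bytes)


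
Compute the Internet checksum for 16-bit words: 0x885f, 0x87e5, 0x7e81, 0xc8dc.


Sum all words (with carry folding):
+ 0x885f = 0x885f
+ 0x87e5 = 0x1045
+ 0x7e81 = 0x8ec6
+ 0xc8dc = 0x57a3
One's complement: ~0x57a3
Checksum = 0xa85c


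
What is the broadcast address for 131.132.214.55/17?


Network: 131.132.128.0/17
Host bits = 15
Set all host bits to 1:
Broadcast: 131.132.255.255


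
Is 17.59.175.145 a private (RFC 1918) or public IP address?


RFC 1918 private ranges:
  10.0.0.0/8 (10.0.0.0 - 10.255.255.255)
  172.16.0.0/12 (172.16.0.0 - 172.31.255.255)
  192.168.0.0/16 (192.168.0.0 - 192.168.255.255)
Public (not in any RFC 1918 range)


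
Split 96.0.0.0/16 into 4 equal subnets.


New prefix = 16 + 2 = 18
Each subnet has 16384 addresses
  96.0.0.0/18
  96.0.64.0/18
  96.0.128.0/18
  96.0.192.0/18
Subnets: 96.0.0.0/18, 96.0.64.0/18, 96.0.128.0/18, 96.0.192.0/18


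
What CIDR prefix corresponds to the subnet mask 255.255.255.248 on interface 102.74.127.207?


Binary: 11111111.11111111.11111111.11111000
Count leading 1s
Prefix: /29


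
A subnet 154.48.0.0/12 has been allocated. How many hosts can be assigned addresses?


Host bits = 32 - 12 = 20
Total addresses = 2^20 = 1048576
Usable = total - 2 (network and broadcast)
Usable hosts: 1048574


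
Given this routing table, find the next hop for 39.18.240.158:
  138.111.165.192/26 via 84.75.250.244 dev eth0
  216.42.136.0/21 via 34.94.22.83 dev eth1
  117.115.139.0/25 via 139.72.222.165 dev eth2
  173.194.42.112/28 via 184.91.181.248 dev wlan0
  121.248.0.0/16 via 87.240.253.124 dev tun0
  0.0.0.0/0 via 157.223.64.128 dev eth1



Longest prefix match for 39.18.240.158:
  /26 138.111.165.192: no
  /21 216.42.136.0: no
  /25 117.115.139.0: no
  /28 173.194.42.112: no
  /16 121.248.0.0: no
  /0 0.0.0.0: MATCH
Selected: next-hop 157.223.64.128 via eth1 (matched /0)


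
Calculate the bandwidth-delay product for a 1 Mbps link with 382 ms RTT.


BDP = bandwidth * RTT
= 1 Mbps * 382 ms
= 1 * 1e6 * 382 / 1000 bits
= 382000 bits
= 47750 bytes
= 46.6309 KB
BDP = 382000 bits (47750 bytes)


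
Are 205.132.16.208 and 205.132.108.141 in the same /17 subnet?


Mask: 255.255.128.0
205.132.16.208 AND mask = 205.132.0.0
205.132.108.141 AND mask = 205.132.0.0
Yes, same subnet (205.132.0.0)


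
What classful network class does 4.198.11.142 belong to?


First octet: 4
Binary: 00000100
0xxxxxxx -> Class A (1-126)
Class A, default mask 255.0.0.0 (/8)


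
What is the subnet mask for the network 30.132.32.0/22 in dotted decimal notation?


/22 means 22 network bits, 10 host bits
Binary: 11111111111111111111110000000000
Mask: 255.255.252.0


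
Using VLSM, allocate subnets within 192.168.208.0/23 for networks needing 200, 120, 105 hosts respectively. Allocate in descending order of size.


200 hosts -> /24 (254 usable): 192.168.208.0/24
120 hosts -> /25 (126 usable): 192.168.209.0/25
105 hosts -> /25 (126 usable): 192.168.209.128/25
Allocation: 192.168.208.0/24 (200 hosts, 254 usable); 192.168.209.0/25 (120 hosts, 126 usable); 192.168.209.128/25 (105 hosts, 126 usable)


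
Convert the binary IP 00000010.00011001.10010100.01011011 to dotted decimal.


00000010 = 2
00011001 = 25
10010100 = 148
01011011 = 91
IP: 2.25.148.91


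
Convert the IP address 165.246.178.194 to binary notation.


165 = 10100101
246 = 11110110
178 = 10110010
194 = 11000010
Binary: 10100101.11110110.10110010.11000010


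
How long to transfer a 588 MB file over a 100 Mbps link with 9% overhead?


Effective throughput = 100 * (1 - 9/100) = 91 Mbps
File size in Mb = 588 * 8 = 4704 Mb
Time = 4704 / 91
Time = 51.6923 seconds


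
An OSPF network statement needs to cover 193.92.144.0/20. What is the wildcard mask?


Subnet mask: 255.255.240.0
Wildcard = 255.255.255.255 - subnet mask
255 - 255 = 0
255 - 255 = 0
255 - 240 = 15
255 - 0 = 255
Wildcard: 0.0.15.255


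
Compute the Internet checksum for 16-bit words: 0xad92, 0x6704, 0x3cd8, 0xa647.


Sum all words (with carry folding):
+ 0xad92 = 0xad92
+ 0x6704 = 0x1497
+ 0x3cd8 = 0x516f
+ 0xa647 = 0xf7b6
One's complement: ~0xf7b6
Checksum = 0x0849


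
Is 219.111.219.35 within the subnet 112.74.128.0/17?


Subnet network: 112.74.128.0
Test IP AND mask: 219.111.128.0
No, 219.111.219.35 is not in 112.74.128.0/17


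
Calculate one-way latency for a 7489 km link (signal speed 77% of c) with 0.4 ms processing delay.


Speed = 0.77 * 3e5 km/s = 231000 km/s
Propagation delay = 7489 / 231000 = 0.0324 s = 32.4199 ms
Processing delay = 0.4 ms
Total one-way latency = 32.8199 ms


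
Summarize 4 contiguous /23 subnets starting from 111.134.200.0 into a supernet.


Original prefix: /23
Number of subnets: 4 = 2^2
New prefix = 23 - 2 = 21
Supernet: 111.134.200.0/21


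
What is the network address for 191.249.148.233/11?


IP:   10111111.11111001.10010100.11101001
Mask: 11111111.11100000.00000000.00000000
AND operation:
Net:  10111111.11100000.00000000.00000000
Network: 191.224.0.0/11


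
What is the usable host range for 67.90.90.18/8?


Network: 67.0.0.0
Broadcast: 67.255.255.255
First usable = network + 1
Last usable = broadcast - 1
Range: 67.0.0.1 to 67.255.255.254


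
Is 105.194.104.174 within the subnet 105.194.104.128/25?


Subnet network: 105.194.104.128
Test IP AND mask: 105.194.104.128
Yes, 105.194.104.174 is in 105.194.104.128/25


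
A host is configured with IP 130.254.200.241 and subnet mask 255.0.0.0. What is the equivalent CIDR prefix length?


Binary: 11111111.00000000.00000000.00000000
Count leading 1s
Prefix: /8


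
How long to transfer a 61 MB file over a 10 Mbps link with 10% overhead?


Effective throughput = 10 * (1 - 10/100) = 9 Mbps
File size in Mb = 61 * 8 = 488 Mb
Time = 488 / 9
Time = 54.2222 seconds


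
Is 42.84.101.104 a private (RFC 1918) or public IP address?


RFC 1918 private ranges:
  10.0.0.0/8 (10.0.0.0 - 10.255.255.255)
  172.16.0.0/12 (172.16.0.0 - 172.31.255.255)
  192.168.0.0/16 (192.168.0.0 - 192.168.255.255)
Public (not in any RFC 1918 range)


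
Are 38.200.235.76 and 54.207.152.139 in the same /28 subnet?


Mask: 255.255.255.240
38.200.235.76 AND mask = 38.200.235.64
54.207.152.139 AND mask = 54.207.152.128
No, different subnets (38.200.235.64 vs 54.207.152.128)


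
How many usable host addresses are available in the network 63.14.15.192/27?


Host bits = 32 - 27 = 5
Total addresses = 2^5 = 32
Usable = total - 2 (network and broadcast)
Usable hosts: 30


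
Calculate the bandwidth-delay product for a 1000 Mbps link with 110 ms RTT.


BDP = bandwidth * RTT
= 1000 Mbps * 110 ms
= 1000 * 1e6 * 110 / 1000 bits
= 110000000 bits
= 13750000 bytes
= 13427.7344 KB
BDP = 110000000 bits (13750000 bytes)


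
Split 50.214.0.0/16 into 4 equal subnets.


New prefix = 16 + 2 = 18
Each subnet has 16384 addresses
  50.214.0.0/18
  50.214.64.0/18
  50.214.128.0/18
  50.214.192.0/18
Subnets: 50.214.0.0/18, 50.214.64.0/18, 50.214.128.0/18, 50.214.192.0/18


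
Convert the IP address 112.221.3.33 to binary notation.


112 = 01110000
221 = 11011101
3 = 00000011
33 = 00100001
Binary: 01110000.11011101.00000011.00100001


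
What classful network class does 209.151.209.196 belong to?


First octet: 209
Binary: 11010001
110xxxxx -> Class C (192-223)
Class C, default mask 255.255.255.0 (/24)


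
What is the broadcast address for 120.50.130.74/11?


Network: 120.32.0.0/11
Host bits = 21
Set all host bits to 1:
Broadcast: 120.63.255.255


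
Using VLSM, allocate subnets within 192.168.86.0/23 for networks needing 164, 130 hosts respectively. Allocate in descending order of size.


164 hosts -> /24 (254 usable): 192.168.86.0/24
130 hosts -> /24 (254 usable): 192.168.87.0/24
Allocation: 192.168.86.0/24 (164 hosts, 254 usable); 192.168.87.0/24 (130 hosts, 254 usable)


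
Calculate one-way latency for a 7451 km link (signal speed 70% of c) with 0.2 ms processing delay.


Speed = 0.7 * 3e5 km/s = 210000 km/s
Propagation delay = 7451 / 210000 = 0.0355 s = 35.481 ms
Processing delay = 0.2 ms
Total one-way latency = 35.681 ms


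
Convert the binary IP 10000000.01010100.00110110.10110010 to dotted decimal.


10000000 = 128
01010100 = 84
00110110 = 54
10110010 = 178
IP: 128.84.54.178


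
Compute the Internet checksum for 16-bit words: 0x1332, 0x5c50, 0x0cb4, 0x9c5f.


Sum all words (with carry folding):
+ 0x1332 = 0x1332
+ 0x5c50 = 0x6f82
+ 0x0cb4 = 0x7c36
+ 0x9c5f = 0x1896
One's complement: ~0x1896
Checksum = 0xe769


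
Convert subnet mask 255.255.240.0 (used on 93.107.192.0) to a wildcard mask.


Subnet mask: 255.255.240.0
Wildcard = 255.255.255.255 - subnet mask
255 - 255 = 0
255 - 255 = 0
255 - 240 = 15
255 - 0 = 255
Wildcard: 0.0.15.255


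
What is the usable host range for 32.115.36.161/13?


Network: 32.112.0.0
Broadcast: 32.119.255.255
First usable = network + 1
Last usable = broadcast - 1
Range: 32.112.0.1 to 32.119.255.254


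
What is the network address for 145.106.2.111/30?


IP:   10010001.01101010.00000010.01101111
Mask: 11111111.11111111.11111111.11111100
AND operation:
Net:  10010001.01101010.00000010.01101100
Network: 145.106.2.108/30


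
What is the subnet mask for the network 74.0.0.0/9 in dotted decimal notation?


/9 means 9 network bits, 23 host bits
Binary: 11111111100000000000000000000000
Mask: 255.128.0.0


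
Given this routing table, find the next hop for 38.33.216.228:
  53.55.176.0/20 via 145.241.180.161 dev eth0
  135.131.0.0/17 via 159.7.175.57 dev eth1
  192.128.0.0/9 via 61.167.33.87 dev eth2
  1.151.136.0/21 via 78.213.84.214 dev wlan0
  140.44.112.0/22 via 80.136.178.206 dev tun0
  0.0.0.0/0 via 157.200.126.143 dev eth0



Longest prefix match for 38.33.216.228:
  /20 53.55.176.0: no
  /17 135.131.0.0: no
  /9 192.128.0.0: no
  /21 1.151.136.0: no
  /22 140.44.112.0: no
  /0 0.0.0.0: MATCH
Selected: next-hop 157.200.126.143 via eth0 (matched /0)


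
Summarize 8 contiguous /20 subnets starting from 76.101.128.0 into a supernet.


Original prefix: /20
Number of subnets: 8 = 2^3
New prefix = 20 - 3 = 17
Supernet: 76.101.128.0/17


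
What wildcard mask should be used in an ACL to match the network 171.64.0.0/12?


Subnet mask: 255.240.0.0
Wildcard = 255.255.255.255 - subnet mask
255 - 255 = 0
255 - 240 = 15
255 - 0 = 255
255 - 0 = 255
Wildcard: 0.15.255.255


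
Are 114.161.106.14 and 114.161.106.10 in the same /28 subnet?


Mask: 255.255.255.240
114.161.106.14 AND mask = 114.161.106.0
114.161.106.10 AND mask = 114.161.106.0
Yes, same subnet (114.161.106.0)


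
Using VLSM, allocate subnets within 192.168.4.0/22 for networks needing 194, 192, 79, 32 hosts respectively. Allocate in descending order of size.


194 hosts -> /24 (254 usable): 192.168.4.0/24
192 hosts -> /24 (254 usable): 192.168.5.0/24
79 hosts -> /25 (126 usable): 192.168.6.0/25
32 hosts -> /26 (62 usable): 192.168.6.128/26
Allocation: 192.168.4.0/24 (194 hosts, 254 usable); 192.168.5.0/24 (192 hosts, 254 usable); 192.168.6.0/25 (79 hosts, 126 usable); 192.168.6.128/26 (32 hosts, 62 usable)


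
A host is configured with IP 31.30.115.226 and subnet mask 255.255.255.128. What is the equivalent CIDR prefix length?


Binary: 11111111.11111111.11111111.10000000
Count leading 1s
Prefix: /25


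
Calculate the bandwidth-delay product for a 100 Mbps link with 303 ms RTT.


BDP = bandwidth * RTT
= 100 Mbps * 303 ms
= 100 * 1e6 * 303 / 1000 bits
= 30300000 bits
= 3787500 bytes
= 3698.7305 KB
BDP = 30300000 bits (3787500 bytes)


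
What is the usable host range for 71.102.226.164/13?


Network: 71.96.0.0
Broadcast: 71.103.255.255
First usable = network + 1
Last usable = broadcast - 1
Range: 71.96.0.1 to 71.103.255.254


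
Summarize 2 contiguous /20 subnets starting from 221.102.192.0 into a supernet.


Original prefix: /20
Number of subnets: 2 = 2^1
New prefix = 20 - 1 = 19
Supernet: 221.102.192.0/19


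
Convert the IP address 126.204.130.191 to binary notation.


126 = 01111110
204 = 11001100
130 = 10000010
191 = 10111111
Binary: 01111110.11001100.10000010.10111111


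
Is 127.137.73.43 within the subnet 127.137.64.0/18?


Subnet network: 127.137.64.0
Test IP AND mask: 127.137.64.0
Yes, 127.137.73.43 is in 127.137.64.0/18


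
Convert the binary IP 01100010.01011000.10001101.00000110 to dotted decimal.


01100010 = 98
01011000 = 88
10001101 = 141
00000110 = 6
IP: 98.88.141.6


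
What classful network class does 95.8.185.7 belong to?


First octet: 95
Binary: 01011111
0xxxxxxx -> Class A (1-126)
Class A, default mask 255.0.0.0 (/8)


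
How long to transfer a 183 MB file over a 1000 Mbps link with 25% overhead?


Effective throughput = 1000 * (1 - 25/100) = 750 Mbps
File size in Mb = 183 * 8 = 1464 Mb
Time = 1464 / 750
Time = 1.952 seconds


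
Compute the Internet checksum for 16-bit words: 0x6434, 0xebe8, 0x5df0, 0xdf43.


Sum all words (with carry folding):
+ 0x6434 = 0x6434
+ 0xebe8 = 0x501d
+ 0x5df0 = 0xae0d
+ 0xdf43 = 0x8d51
One's complement: ~0x8d51
Checksum = 0x72ae


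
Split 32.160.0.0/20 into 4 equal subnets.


New prefix = 20 + 2 = 22
Each subnet has 1024 addresses
  32.160.0.0/22
  32.160.4.0/22
  32.160.8.0/22
  32.160.12.0/22
Subnets: 32.160.0.0/22, 32.160.4.0/22, 32.160.8.0/22, 32.160.12.0/22


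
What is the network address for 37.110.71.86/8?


IP:   00100101.01101110.01000111.01010110
Mask: 11111111.00000000.00000000.00000000
AND operation:
Net:  00100101.00000000.00000000.00000000
Network: 37.0.0.0/8


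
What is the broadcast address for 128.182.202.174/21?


Network: 128.182.200.0/21
Host bits = 11
Set all host bits to 1:
Broadcast: 128.182.207.255


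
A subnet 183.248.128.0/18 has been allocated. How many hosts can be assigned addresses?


Host bits = 32 - 18 = 14
Total addresses = 2^14 = 16384
Usable = total - 2 (network and broadcast)
Usable hosts: 16382


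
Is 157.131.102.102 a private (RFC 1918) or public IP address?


RFC 1918 private ranges:
  10.0.0.0/8 (10.0.0.0 - 10.255.255.255)
  172.16.0.0/12 (172.16.0.0 - 172.31.255.255)
  192.168.0.0/16 (192.168.0.0 - 192.168.255.255)
Public (not in any RFC 1918 range)


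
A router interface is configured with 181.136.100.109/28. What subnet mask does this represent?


/28 means 28 network bits, 4 host bits
Binary: 11111111111111111111111111110000
Mask: 255.255.255.240


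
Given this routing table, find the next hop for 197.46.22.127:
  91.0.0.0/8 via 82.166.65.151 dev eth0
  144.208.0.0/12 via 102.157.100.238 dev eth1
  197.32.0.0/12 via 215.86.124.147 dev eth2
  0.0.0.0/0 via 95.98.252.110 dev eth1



Longest prefix match for 197.46.22.127:
  /8 91.0.0.0: no
  /12 144.208.0.0: no
  /12 197.32.0.0: MATCH
  /0 0.0.0.0: MATCH
Selected: next-hop 215.86.124.147 via eth2 (matched /12)


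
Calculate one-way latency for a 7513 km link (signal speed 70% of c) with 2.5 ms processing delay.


Speed = 0.7 * 3e5 km/s = 210000 km/s
Propagation delay = 7513 / 210000 = 0.0358 s = 35.7762 ms
Processing delay = 2.5 ms
Total one-way latency = 38.2762 ms


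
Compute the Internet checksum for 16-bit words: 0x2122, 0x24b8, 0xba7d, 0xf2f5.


Sum all words (with carry folding):
+ 0x2122 = 0x2122
+ 0x24b8 = 0x45da
+ 0xba7d = 0x0058
+ 0xf2f5 = 0xf34d
One's complement: ~0xf34d
Checksum = 0x0cb2


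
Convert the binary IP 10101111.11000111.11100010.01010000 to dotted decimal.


10101111 = 175
11000111 = 199
11100010 = 226
01010000 = 80
IP: 175.199.226.80


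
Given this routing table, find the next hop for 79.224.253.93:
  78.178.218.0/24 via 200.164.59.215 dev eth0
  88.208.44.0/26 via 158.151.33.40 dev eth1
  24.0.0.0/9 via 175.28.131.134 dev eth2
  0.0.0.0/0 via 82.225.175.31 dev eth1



Longest prefix match for 79.224.253.93:
  /24 78.178.218.0: no
  /26 88.208.44.0: no
  /9 24.0.0.0: no
  /0 0.0.0.0: MATCH
Selected: next-hop 82.225.175.31 via eth1 (matched /0)


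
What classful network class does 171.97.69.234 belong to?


First octet: 171
Binary: 10101011
10xxxxxx -> Class B (128-191)
Class B, default mask 255.255.0.0 (/16)


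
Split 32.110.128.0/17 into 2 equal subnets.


New prefix = 17 + 1 = 18
Each subnet has 16384 addresses
  32.110.128.0/18
  32.110.192.0/18
Subnets: 32.110.128.0/18, 32.110.192.0/18


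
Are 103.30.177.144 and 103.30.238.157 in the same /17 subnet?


Mask: 255.255.128.0
103.30.177.144 AND mask = 103.30.128.0
103.30.238.157 AND mask = 103.30.128.0
Yes, same subnet (103.30.128.0)


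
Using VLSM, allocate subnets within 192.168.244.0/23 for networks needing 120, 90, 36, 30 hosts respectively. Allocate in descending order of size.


120 hosts -> /25 (126 usable): 192.168.244.0/25
90 hosts -> /25 (126 usable): 192.168.244.128/25
36 hosts -> /26 (62 usable): 192.168.245.0/26
30 hosts -> /27 (30 usable): 192.168.245.64/27
Allocation: 192.168.244.0/25 (120 hosts, 126 usable); 192.168.244.128/25 (90 hosts, 126 usable); 192.168.245.0/26 (36 hosts, 62 usable); 192.168.245.64/27 (30 hosts, 30 usable)


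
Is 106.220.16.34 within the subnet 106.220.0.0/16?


Subnet network: 106.220.0.0
Test IP AND mask: 106.220.0.0
Yes, 106.220.16.34 is in 106.220.0.0/16


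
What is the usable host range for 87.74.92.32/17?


Network: 87.74.0.0
Broadcast: 87.74.127.255
First usable = network + 1
Last usable = broadcast - 1
Range: 87.74.0.1 to 87.74.127.254


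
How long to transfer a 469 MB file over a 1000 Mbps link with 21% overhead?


Effective throughput = 1000 * (1 - 21/100) = 790 Mbps
File size in Mb = 469 * 8 = 3752 Mb
Time = 3752 / 790
Time = 4.7494 seconds


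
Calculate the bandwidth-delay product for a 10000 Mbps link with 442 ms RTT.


BDP = bandwidth * RTT
= 10000 Mbps * 442 ms
= 10000 * 1e6 * 442 / 1000 bits
= 4420000000 bits
= 552500000 bytes
= 539550.7812 KB
BDP = 4420000000 bits (552500000 bytes)


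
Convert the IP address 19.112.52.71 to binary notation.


19 = 00010011
112 = 01110000
52 = 00110100
71 = 01000111
Binary: 00010011.01110000.00110100.01000111


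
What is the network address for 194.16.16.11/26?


IP:   11000010.00010000.00010000.00001011
Mask: 11111111.11111111.11111111.11000000
AND operation:
Net:  11000010.00010000.00010000.00000000
Network: 194.16.16.0/26


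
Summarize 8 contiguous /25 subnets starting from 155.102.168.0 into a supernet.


Original prefix: /25
Number of subnets: 8 = 2^3
New prefix = 25 - 3 = 22
Supernet: 155.102.168.0/22


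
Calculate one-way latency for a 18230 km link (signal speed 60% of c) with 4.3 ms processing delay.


Speed = 0.6 * 3e5 km/s = 180000 km/s
Propagation delay = 18230 / 180000 = 0.1013 s = 101.2778 ms
Processing delay = 4.3 ms
Total one-way latency = 105.5778 ms


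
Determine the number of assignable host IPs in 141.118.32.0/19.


Host bits = 32 - 19 = 13
Total addresses = 2^13 = 8192
Usable = total - 2 (network and broadcast)
Usable hosts: 8190


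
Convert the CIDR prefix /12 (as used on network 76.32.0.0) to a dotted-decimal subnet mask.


/12 means 12 network bits, 20 host bits
Binary: 11111111111100000000000000000000
Mask: 255.240.0.0


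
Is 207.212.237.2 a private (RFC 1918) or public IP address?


RFC 1918 private ranges:
  10.0.0.0/8 (10.0.0.0 - 10.255.255.255)
  172.16.0.0/12 (172.16.0.0 - 172.31.255.255)
  192.168.0.0/16 (192.168.0.0 - 192.168.255.255)
Public (not in any RFC 1918 range)


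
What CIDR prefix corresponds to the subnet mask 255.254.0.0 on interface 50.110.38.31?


Binary: 11111111.11111110.00000000.00000000
Count leading 1s
Prefix: /15


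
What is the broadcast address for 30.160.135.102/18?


Network: 30.160.128.0/18
Host bits = 14
Set all host bits to 1:
Broadcast: 30.160.191.255


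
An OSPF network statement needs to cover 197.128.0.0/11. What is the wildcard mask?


Subnet mask: 255.224.0.0
Wildcard = 255.255.255.255 - subnet mask
255 - 255 = 0
255 - 224 = 31
255 - 0 = 255
255 - 0 = 255
Wildcard: 0.31.255.255


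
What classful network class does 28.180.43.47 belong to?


First octet: 28
Binary: 00011100
0xxxxxxx -> Class A (1-126)
Class A, default mask 255.0.0.0 (/8)


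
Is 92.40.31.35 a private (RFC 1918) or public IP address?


RFC 1918 private ranges:
  10.0.0.0/8 (10.0.0.0 - 10.255.255.255)
  172.16.0.0/12 (172.16.0.0 - 172.31.255.255)
  192.168.0.0/16 (192.168.0.0 - 192.168.255.255)
Public (not in any RFC 1918 range)


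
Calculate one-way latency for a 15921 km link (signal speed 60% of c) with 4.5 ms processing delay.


Speed = 0.6 * 3e5 km/s = 180000 km/s
Propagation delay = 15921 / 180000 = 0.0885 s = 88.45 ms
Processing delay = 4.5 ms
Total one-way latency = 92.95 ms


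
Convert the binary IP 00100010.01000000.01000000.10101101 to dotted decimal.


00100010 = 34
01000000 = 64
01000000 = 64
10101101 = 173
IP: 34.64.64.173


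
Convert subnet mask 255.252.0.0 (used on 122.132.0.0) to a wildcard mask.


Subnet mask: 255.252.0.0
Wildcard = 255.255.255.255 - subnet mask
255 - 255 = 0
255 - 252 = 3
255 - 0 = 255
255 - 0 = 255
Wildcard: 0.3.255.255


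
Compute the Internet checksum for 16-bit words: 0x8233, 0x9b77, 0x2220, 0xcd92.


Sum all words (with carry folding):
+ 0x8233 = 0x8233
+ 0x9b77 = 0x1dab
+ 0x2220 = 0x3fcb
+ 0xcd92 = 0x0d5e
One's complement: ~0x0d5e
Checksum = 0xf2a1


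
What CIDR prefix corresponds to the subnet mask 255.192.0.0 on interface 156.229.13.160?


Binary: 11111111.11000000.00000000.00000000
Count leading 1s
Prefix: /10


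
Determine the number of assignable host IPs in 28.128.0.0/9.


Host bits = 32 - 9 = 23
Total addresses = 2^23 = 8388608
Usable = total - 2 (network and broadcast)
Usable hosts: 8388606


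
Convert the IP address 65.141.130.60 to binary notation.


65 = 01000001
141 = 10001101
130 = 10000010
60 = 00111100
Binary: 01000001.10001101.10000010.00111100


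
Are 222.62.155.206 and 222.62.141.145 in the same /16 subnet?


Mask: 255.255.0.0
222.62.155.206 AND mask = 222.62.0.0
222.62.141.145 AND mask = 222.62.0.0
Yes, same subnet (222.62.0.0)
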